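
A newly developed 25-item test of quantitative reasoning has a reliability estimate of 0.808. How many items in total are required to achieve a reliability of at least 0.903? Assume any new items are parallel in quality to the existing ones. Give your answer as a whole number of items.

n = [0.903 × 0.192] / [0.808 × 0.097]
n = 0.173376 / 0.078376 ≈ 2.2121
Items needed = n × 25 = 2.2121 × 25 ≈ 55.30 → round up to 56

56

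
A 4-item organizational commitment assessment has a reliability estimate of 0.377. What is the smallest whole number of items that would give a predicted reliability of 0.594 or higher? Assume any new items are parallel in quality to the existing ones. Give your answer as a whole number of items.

10

Rearranging the Spearman-Brown formula for n,
n = r_target (1 − r_old) / [ r_old (1 − r_target) ]
n = [0.594 × 0.623] / [0.377 × 0.406]
  = 0.370062 / 0.153062 = 2.4177
Items needed = n × 4 = 2.4177 × 4 ≈ 9.67 → round up to 10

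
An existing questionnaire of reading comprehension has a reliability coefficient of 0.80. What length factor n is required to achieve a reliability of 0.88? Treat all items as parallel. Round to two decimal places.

n = [0.88 × 0.20] / [0.80 × 0.12]
n = 0.1760 / 0.0960 ≈ 1.8333

1.83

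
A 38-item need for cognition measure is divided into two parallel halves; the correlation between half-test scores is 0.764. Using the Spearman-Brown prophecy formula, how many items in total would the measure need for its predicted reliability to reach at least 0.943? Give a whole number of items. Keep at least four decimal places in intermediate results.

98

r_full = 2(0.764)/(1 + 0.764) = 0.8662
n = r_tgt(1 − r_full) / [r_full(1 − r_tgt)] = 0.943 × 0.1338 / (0.8662 × 0.057) ≈ 2.5555
Items = 2.5555 × 38 ≈ 97.11 → 98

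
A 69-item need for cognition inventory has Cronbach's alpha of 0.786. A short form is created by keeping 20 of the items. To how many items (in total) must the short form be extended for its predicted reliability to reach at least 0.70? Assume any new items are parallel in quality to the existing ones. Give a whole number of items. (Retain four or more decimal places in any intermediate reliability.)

44

First, r for the 20-item form: n = 20/69 = 0.2899, so r_20 = 0.2899·0.786/(1 + (0.2899 − 1)·0.786) = 0.5157
Then solve for n' with r_old = 0.5157, r_target = 0.70: n' = 0.70(1 − 0.5157)/[0.5157(1 − 0.70)] = 2.1913
Items = 2.1913 × 20 ≈ 43.83 → 44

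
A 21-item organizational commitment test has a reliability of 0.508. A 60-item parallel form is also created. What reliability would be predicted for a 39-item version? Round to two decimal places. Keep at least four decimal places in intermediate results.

0.66

The 60-item form is not needed; work directly from the 21-item form with n = 39/21 = 1.8571.
r_{39} = n·r / (1 + (n − 1)·r) = 0.9434 / 1.4354 ≈ 0.6572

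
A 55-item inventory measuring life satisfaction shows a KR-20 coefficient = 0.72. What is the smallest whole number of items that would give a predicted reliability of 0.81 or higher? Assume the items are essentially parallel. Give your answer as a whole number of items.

92

Rearranging the Spearman-Brown formula for n,
n = r_target (1 − r_old) / [ r_old (1 − r_target) ]
n = 0.81 × (1 − 0.72) / [ 0.72 × (1 − 0.81) ]
n = 0.2268 / 0.1368 ≈ 1.6579
1.6579 × 55 = 91.18 → 92 items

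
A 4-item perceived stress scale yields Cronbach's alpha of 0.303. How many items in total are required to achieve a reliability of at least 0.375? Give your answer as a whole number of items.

6

Invert Spearman-Brown to solve for n:
n = r_target (1 − r_old) / [ r_old (1 − r_target) ]
n = 0.375(1 − 0.303) / [0.303(1 − 0.375)]
n = 0.261375 / 0.189375 ≈ 1.3802
So the test needs 1.3802 × 4 ≈ 5.52 items; rounding up, 6.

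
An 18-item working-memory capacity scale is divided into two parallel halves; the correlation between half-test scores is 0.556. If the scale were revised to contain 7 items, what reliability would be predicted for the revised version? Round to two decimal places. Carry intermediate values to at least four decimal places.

0.49

Spearman-Brown correction (n = 2): r_full = 2·0.556/(1 + 0.556) = 0.7147
Then adjust to 7 items: n = 7/18 = 0.3889
r_new = n·r_full / (1 + (n − 1)·r_full) = 0.2779 / 0.5632 ≈ 0.4934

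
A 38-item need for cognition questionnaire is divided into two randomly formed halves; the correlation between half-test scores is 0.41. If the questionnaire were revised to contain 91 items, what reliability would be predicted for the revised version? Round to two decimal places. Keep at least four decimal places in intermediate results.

First correct the split-half correlation to full-test reliability: r_full = 2 × 0.41 / (1 + 0.41) ≈ 0.5816
Length factor from 38 to 91 items: n = 91/38 = 2.3947
r_new = n·r_full / (1 + (n − 1)·r_full) = 1.3928 / 1.8112 ≈ 0.7690

0.77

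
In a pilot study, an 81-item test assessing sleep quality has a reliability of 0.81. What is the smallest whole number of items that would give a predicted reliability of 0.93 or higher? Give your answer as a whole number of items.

Rearranging the Spearman-Brown formula for n,
n = r*(1 − r) / [ r (1 − r*) ]
n = 0.93(1 − 0.81) / [0.81(1 − 0.93)]
  = 0.1767 / 0.0567 = 3.1164
Items needed = n × 81 = 3.1164 × 81 ≈ 252.43 → round up to 253

253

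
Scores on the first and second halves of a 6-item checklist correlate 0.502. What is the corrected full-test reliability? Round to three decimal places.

0.668

Each half is half the length of the full test, so the full test is n = 2 times a half.
r_full = 2(0.502) / (1 + 0.502)
       = 1.0040 / 1.5020 = 0.6684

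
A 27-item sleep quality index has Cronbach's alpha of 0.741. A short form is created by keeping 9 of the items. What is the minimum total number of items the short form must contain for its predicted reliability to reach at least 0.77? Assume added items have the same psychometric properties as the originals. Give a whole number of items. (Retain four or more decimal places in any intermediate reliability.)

32

Short-form reliability: n = 9/27 = 0.3333; r_9 = n·r/(1+(n−1)r) ≈ 0.4881
Then solve for n' with r_old = 0.4881, r_target = 0.77: n' = 0.77(1 − 0.4881)/[0.4881(1 − 0.77)] = 3.5111
Total items = 3.5111 × 9 = 31.60, rounded up to 32.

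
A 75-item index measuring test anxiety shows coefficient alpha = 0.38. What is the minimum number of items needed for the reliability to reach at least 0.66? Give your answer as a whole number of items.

238

n = 0.66 × (1 − 0.38) / [ 0.38 × (1 − 0.66) ]
  = 0.4092 / 0.1292 = 3.1672
So the test needs 3.1672 × 75 ≈ 237.54 items; rounding up, 238.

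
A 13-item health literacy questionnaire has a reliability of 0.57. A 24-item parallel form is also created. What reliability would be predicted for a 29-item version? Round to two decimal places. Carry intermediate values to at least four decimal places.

0.75

Only the ratio of lengths matters: n = 29/13 = 2.2308
r_{29} = n·r / (1 + (n − 1)·r) = 1.2716 / 1.7016 ≈ 0.7473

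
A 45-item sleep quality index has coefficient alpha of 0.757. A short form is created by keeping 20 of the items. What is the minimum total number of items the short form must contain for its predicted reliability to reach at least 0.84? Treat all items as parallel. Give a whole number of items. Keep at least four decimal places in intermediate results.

Short-form reliability: n = 20/45 = 0.4444; r_20 = n·r/(1+(n−1)r) ≈ 0.5806
Then solve for n' with r_old = 0.5806, r_target = 0.84: n' = 0.84(1 − 0.5806)/[0.5806(1 − 0.84)] = 3.7924
Total items = 3.7924 × 20 = 75.85, rounded up to 76.

76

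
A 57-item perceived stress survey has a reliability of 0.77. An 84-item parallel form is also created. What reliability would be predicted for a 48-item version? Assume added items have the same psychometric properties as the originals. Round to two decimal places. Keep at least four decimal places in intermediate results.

0.74

Only the ratio of lengths matters: n = 48/57 = 0.8421
r_{48} = n·r / (1 + (n − 1)·r) = 0.6484 / 0.8784 ≈ 0.7382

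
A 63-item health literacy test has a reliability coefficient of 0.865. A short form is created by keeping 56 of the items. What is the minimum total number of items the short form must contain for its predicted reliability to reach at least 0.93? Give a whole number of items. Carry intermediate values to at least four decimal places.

131

First, r for the 56-item form: n = 56/63 = 0.8889, so r_56 = 0.8889·0.865/(1 + (0.8889 − 1)·0.865) = 0.8506
Length factor from the short form to reach 0.93: n' = 0.93(1 − 0.8506) / [0.8506(1 − 0.93)] ≈ 2.3335
Items = 2.3335 × 56 ≈ 130.68 → 131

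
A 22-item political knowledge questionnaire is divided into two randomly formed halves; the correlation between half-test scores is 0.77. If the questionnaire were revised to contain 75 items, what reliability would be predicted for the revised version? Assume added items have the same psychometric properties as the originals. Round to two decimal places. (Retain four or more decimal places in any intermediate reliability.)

0.96

First correct the split-half correlation to full-test reliability: r_full = 2 × 0.77 / (1 + 0.77) ≈ 0.8701
Then adjust to 75 items: n = 75/22 = 3.4091
r_new = n·r_full / (1 + (n − 1)·r_full) = 2.9663 / 3.0962 ≈ 0.9580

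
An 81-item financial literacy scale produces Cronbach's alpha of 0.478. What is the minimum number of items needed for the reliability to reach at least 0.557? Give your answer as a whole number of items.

n = 0.557 × (1 − 0.478) / [ 0.478 × (1 − 0.557) ]
n = 0.290754 / 0.211754 ≈ 1.3731
Items needed = n × 81 = 1.3731 × 81 ≈ 111.22 → round up to 112

112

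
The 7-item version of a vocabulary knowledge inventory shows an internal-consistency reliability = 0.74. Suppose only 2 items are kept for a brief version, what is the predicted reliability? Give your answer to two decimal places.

0.45

n = 2/7 = 0.2857
r_new = 0.2857·0.74 / [1 + (0.2857 − 1)·0.74]
     = 0.2114 / 0.4714 = 0.4485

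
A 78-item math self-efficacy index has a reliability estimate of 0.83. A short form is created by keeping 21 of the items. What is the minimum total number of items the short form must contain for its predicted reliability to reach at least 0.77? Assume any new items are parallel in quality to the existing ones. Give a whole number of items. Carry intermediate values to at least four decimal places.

Short-form reliability: n = 21/78 = 0.2692; r_21 = n·r/(1+(n−1)r) ≈ 0.5679
Then solve for n' with r_old = 0.5679, r_target = 0.77: n' = 0.77(1 − 0.5679)/[0.5679(1 − 0.77)] = 2.5473
Items = 2.5473 × 21 ≈ 53.49 → 54

54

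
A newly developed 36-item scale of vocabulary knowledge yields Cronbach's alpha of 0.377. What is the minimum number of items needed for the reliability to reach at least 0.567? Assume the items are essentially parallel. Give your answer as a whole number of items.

78

Invert Spearman-Brown to solve for n:
n = r*(1 − r) / [ r (1 − r*) ]
n = 0.567(1 − 0.377) / [0.377(1 − 0.567)]
n = 0.353241 / 0.163241 ≈ 2.1639
So the test needs 2.1639 × 36 ≈ 77.90 items; rounding up, 78.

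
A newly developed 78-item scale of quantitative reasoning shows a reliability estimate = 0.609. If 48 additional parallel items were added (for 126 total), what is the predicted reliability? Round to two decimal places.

0.72

n = 126/78 = 1.6154
Apply the Spearman-Brown prophecy formula, r' = nr / [1 + (n − 1)r]:
r_new = (1.6154 × 0.609) / (1 + (1.6154 − 1) × 0.609)
r_new = 0.9838 / 1.3748 ≈ 0.7156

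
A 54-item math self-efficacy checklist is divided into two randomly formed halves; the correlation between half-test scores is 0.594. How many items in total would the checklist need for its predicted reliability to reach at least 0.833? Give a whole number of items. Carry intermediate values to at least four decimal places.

93

r_full = 2(0.594)/(1 + 0.594) = 0.7453
n = r_tgt(1 − r_full) / [r_full(1 − r_tgt)] = 0.833 × 0.2547 / (0.7453 × 0.167) ≈ 1.7046
Items = 1.7046 × 54 ≈ 92.05 → 93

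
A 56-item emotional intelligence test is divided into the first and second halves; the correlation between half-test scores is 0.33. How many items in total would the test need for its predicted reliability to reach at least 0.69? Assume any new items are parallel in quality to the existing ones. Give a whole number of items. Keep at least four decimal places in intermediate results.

Corrected full-test reliability: r_full = 2 × 0.33 / (1 + 0.33) ≈ 0.4962
Solve Spearman-Brown for n: n = 0.69(1 − 0.4962) / [0.4962(1 − 0.69)] = 2.2599
Items = 2.2599 × 56 ≈ 126.55 → 127

127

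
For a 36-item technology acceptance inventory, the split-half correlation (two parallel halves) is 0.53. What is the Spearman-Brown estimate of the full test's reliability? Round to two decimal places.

The full test is twice the length of either half (n = 2).
r_full = 2r_hh / (1 + r_hh) = 2 × 0.53 / (1 + 0.53)
       = 1.0600 / 1.5300 = 0.6928

0.69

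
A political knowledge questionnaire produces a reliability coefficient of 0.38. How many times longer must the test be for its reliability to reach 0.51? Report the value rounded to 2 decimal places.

1.70

Spearman-Brown solved for the length factor n:
n = r_target (1 − r_old) / [ r_old (1 − r_target) ]
n = 0.51 × (1 − 0.38) / [ 0.38 × (1 − 0.51) ]
n = 0.3162 / 0.1862 ≈ 1.6982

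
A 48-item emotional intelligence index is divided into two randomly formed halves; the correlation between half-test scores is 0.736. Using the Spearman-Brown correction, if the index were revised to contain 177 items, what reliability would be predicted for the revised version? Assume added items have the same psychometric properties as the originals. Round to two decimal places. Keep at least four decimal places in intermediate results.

Full-test reliability from the split-half r: r_full = 2(0.736)/(1 + 0.736) = 0.8479
Length factor from 48 to 177 items: n = 177/48 = 3.6875
r_new = n·r_full / (1 + (n − 1)·r_full) = 3.1266 / 3.2787 ≈ 0.9536

0.95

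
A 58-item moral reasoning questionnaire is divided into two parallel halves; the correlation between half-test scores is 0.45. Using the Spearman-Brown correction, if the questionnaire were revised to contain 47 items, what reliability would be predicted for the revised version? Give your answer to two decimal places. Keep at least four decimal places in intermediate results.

0.57

Full-test reliability from the split-half r: r_full = 2(0.45)/(1 + 0.45) = 0.6207
Then adjust to 47 items: n = 47/58 = 0.8103
r_new = n·r_full / (1 + (n − 1)·r_full) = 0.5030 / 0.8823 ≈ 0.5701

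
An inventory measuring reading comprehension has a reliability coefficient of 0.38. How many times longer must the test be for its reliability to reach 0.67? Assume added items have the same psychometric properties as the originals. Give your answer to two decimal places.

n = 0.67(1 − 0.38) / [0.38(1 − 0.67)]
  = 0.4154 / 0.1254 = 3.3126

3.31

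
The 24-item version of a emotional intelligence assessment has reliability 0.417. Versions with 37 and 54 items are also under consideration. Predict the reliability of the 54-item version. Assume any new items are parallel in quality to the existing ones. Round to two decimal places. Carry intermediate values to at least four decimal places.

Only the ratio of lengths matters: n = 54/24 = 2.2500
r_{54} = n·r / (1 + (n − 1)·r) = 0.9382 / 1.5212 ≈ 0.6167

0.62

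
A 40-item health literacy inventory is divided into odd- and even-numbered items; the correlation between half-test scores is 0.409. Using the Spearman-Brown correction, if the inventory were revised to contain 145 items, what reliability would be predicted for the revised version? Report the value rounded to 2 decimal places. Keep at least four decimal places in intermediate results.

Full-test reliability from the split-half r: r_full = 2(0.409)/(1 + 0.409) = 0.5806
Then adjust to 145 items: n = 145/40 = 3.6250
r_new = n·r_full / (1 + (n − 1)·r_full) = 2.1047 / 2.5241 ≈ 0.8338

0.83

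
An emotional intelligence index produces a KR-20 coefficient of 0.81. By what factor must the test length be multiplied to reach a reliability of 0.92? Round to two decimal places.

2.70

n = [0.92 × 0.19] / [0.81 × 0.08]
  = 0.1748 / 0.0648 = 2.6975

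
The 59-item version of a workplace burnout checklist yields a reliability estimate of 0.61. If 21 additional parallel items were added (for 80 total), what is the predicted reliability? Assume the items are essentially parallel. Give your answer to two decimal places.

Length ratio n = 80/59 = 1.3559
r_new = 1.3559·0.61 / [1 + (1.3559 − 1)·0.61]
     = 0.8271 / 1.2171 = 0.6796

0.68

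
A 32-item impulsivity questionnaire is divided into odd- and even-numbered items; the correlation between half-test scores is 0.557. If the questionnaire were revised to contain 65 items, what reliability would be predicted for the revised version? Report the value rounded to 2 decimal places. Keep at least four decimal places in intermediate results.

0.84

Spearman-Brown correction (n = 2): r_full = 2·0.557/(1 + 0.557) = 0.7155
Then adjust to 65 items: n = 65/32 = 2.0312
r_new = n·r_full / (1 + (n − 1)·r_full) = 1.4533 / 1.7378 ≈ 0.8363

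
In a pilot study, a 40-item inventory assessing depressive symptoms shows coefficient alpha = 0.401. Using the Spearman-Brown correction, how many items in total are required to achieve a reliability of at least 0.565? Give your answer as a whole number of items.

78

Spearman-Brown solved for the length factor n:
n = r*(1 − r) / [ r (1 − r*) ]
n = [0.565 × 0.599] / [0.401 × 0.435]
n = 0.338435 / 0.174435 ≈ 1.9402
So the test needs 1.9402 × 40 ≈ 77.61 items; rounding up, 78.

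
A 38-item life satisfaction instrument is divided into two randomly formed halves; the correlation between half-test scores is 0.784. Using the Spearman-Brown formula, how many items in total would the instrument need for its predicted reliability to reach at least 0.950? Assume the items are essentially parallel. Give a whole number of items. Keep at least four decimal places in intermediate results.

Corrected full-test reliability: r_full = 2 × 0.784 / (1 + 0.784) ≈ 0.8789
Solve Spearman-Brown for n: n = 0.950(1 − 0.8789) / [0.8789(1 − 0.950)] = 2.6179
Items = 2.6179 × 38 ≈ 99.48 → 100

100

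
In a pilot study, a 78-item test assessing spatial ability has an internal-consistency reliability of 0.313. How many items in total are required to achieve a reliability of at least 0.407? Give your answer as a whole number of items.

118

Invert Spearman-Brown to solve for n:
n = r*(1 − r) / [ r (1 − r*) ]
n = 0.407 × (1 − 0.313) / [ 0.313 × (1 − 0.407) ]
n = 0.279609 / 0.185609 ≈ 1.5064
1.5064 × 78 = 117.50 → 118 items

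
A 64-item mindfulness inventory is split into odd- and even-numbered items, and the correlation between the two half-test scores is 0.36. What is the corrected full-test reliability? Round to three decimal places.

Each half is half the length of the full test, so the full test is n = 2 times a half.
r_full = 2r_hh / (1 + r_hh) = 2 × 0.36 / (1 + 0.36)
r_full = 0.7200 / 1.3600 ≈ 0.5294

0.529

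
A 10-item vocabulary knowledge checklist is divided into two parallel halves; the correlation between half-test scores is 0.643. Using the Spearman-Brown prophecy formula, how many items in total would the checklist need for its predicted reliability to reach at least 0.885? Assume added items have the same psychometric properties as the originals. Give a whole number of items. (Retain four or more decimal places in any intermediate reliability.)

r_full = 2(0.643)/(1 + 0.643) = 0.7827
n = r_tgt(1 − r_full) / [r_full(1 − r_tgt)] = 0.885 × 0.2173 / (0.7827 × 0.115) ≈ 2.1365
Items = 2.1365 × 10 ≈ 21.36 → 22

22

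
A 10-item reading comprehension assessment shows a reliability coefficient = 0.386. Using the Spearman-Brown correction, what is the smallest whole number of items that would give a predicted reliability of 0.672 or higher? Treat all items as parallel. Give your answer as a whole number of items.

n = 0.672 × (1 − 0.386) / [ 0.386 × (1 − 0.672) ]
n = 0.412608 / 0.126608 ≈ 3.2589
Items needed = n × 10 = 3.2589 × 10 ≈ 32.59 → round up to 33

33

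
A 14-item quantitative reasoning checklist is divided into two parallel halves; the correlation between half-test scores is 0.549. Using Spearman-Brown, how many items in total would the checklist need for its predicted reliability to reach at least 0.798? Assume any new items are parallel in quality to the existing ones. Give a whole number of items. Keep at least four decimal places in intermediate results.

Corrected full-test reliability: r_full = 2 × 0.549 / (1 + 0.549) ≈ 0.7088
Solve Spearman-Brown for n: n = 0.798(1 − 0.7088) / [0.7088(1 − 0.798)] = 1.6230
Items = 1.6230 × 14 ≈ 22.72 → 23

23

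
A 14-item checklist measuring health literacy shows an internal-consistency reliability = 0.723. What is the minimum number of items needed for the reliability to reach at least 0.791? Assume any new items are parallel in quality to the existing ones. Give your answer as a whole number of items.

21

Invert Spearman-Brown to solve for n:
n = r_target (1 − r_old) / [ r_old (1 − r_target) ]
n = [0.791 × 0.277] / [0.723 × 0.209]
n = 0.219107 / 0.151107 ≈ 1.4500
1.4500 × 14 = 20.30 → 21 items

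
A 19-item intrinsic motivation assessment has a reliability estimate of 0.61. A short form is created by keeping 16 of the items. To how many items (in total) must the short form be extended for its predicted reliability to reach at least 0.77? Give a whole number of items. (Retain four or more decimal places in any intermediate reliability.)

41

First, r for the 16-item form: n = 16/19 = 0.8421, so r_16 = 0.8421·0.61/(1 + (0.8421 − 1)·0.61) = 0.5684
Then solve for n' with r_old = 0.5684, r_target = 0.77: n' = 0.77(1 − 0.5684)/[0.5684(1 − 0.77)] = 2.5421
Total items = 2.5421 × 16 = 40.67, rounded up to 41.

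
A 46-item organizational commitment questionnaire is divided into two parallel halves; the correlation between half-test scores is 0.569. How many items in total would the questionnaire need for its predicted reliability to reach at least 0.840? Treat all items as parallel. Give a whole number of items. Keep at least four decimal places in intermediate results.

92

r_full = 2(0.569)/(1 + 0.569) = 0.7253
Solve Spearman-Brown for n: n = 0.840(1 − 0.7253) / [0.7253(1 − 0.840)] = 1.9884
Required items = 1.9884 × 46 = 91.47, so 92 items.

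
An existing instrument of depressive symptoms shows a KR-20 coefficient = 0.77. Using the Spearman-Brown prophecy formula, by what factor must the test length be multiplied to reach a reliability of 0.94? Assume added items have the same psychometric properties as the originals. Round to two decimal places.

Invert Spearman-Brown to solve for n:
n = r*(1 − r) / [ r (1 − r*) ]
n = 0.94(1 − 0.77) / [0.77(1 − 0.94)]
  = 0.2162 / 0.0462 = 4.6797

4.68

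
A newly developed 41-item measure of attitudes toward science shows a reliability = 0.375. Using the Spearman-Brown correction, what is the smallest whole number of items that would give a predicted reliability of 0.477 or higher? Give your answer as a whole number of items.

63

n = 0.477(1 − 0.375) / [0.375(1 − 0.477)]
n = 0.298125 / 0.196125 ≈ 1.5201
1.5201 × 41 = 62.32 → 63 items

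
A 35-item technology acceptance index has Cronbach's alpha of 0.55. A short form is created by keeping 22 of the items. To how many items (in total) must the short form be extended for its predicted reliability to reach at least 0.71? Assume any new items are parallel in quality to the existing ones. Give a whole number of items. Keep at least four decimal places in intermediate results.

71

Short-form reliability: n = 22/35 = 0.6286; r_22 = n·r/(1+(n−1)r) ≈ 0.4345
Length factor from the short form to reach 0.71: n' = 0.71(1 − 0.4345) / [0.4345(1 − 0.71)] ≈ 3.1864
Items = 3.1864 × 22 ≈ 70.10 → 71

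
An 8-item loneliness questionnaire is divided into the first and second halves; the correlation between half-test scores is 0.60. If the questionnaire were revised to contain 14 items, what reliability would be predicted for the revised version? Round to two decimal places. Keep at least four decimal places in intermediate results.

Spearman-Brown correction (n = 2): r_full = 2·0.60/(1 + 0.60) = 0.7500
Length factor from 8 to 14 items: n = 14/8 = 1.7500
r_new = n·r_full / (1 + (n − 1)·r_full) = 1.3125 / 1.5625 ≈ 0.8400

0.84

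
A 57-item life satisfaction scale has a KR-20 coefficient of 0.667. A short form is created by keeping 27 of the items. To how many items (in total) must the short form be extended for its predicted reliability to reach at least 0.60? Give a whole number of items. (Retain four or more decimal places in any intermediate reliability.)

First, r for the 27-item form: n = 27/57 = 0.4737, so r_27 = 0.4737·0.667/(1 + (0.4737 − 1)·0.667) = 0.4869
Then solve for n' with r_old = 0.4869, r_target = 0.60: n' = 0.60(1 − 0.4869)/[0.4869(1 − 0.60)] = 1.5807
Items = 1.5807 × 27 ≈ 42.68 → 43

43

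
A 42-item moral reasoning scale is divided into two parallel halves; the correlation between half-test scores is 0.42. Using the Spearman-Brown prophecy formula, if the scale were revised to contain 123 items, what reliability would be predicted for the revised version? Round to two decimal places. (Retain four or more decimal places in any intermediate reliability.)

0.81

Spearman-Brown correction (n = 2): r_full = 2·0.42/(1 + 0.42) = 0.5915
Then adjust to 123 items: n = 123/42 = 2.9286
r_new = n·r_full / (1 + (n − 1)·r_full) = 1.7323 / 2.1408 ≈ 0.8092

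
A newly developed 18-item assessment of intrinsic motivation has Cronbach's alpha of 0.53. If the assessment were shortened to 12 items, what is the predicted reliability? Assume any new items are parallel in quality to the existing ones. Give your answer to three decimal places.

Length ratio n = 12/18 = 0.6667
r_new = 0.6667·0.53 / [1 + (0.6667 − 1)·0.53]
     = 0.3534 / 0.8234 = 0.4292

0.429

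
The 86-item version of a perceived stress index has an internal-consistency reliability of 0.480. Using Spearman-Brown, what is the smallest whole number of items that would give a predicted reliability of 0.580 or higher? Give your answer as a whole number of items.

129

Rearranging the Spearman-Brown formula for n,
n = r_target (1 − r_old) / [ r_old (1 − r_target) ]
n = [0.580 × 0.520] / [0.480 × 0.420]
  = 0.301600 / 0.201600 = 1.4960
1.4960 × 86 = 128.66 → 129 items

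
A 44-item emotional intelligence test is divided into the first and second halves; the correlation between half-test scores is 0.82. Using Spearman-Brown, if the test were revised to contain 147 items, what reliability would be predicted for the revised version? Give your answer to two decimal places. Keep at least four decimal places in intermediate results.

0.97

First correct the split-half correlation to full-test reliability: r_full = 2 × 0.82 / (1 + 0.82) ≈ 0.9011
Then adjust to 147 items: n = 147/44 = 3.3409
r_new = n·r_full / (1 + (n − 1)·r_full) = 3.0105 / 3.1094 ≈ 0.9682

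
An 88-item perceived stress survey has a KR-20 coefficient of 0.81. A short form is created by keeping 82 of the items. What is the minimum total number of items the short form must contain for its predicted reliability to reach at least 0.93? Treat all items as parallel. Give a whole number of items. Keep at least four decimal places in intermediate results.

First, r for the 82-item form: n = 82/88 = 0.9318, so r_82 = 0.9318·0.81/(1 + (0.9318 − 1)·0.81) = 0.7989
Then solve for n' with r_old = 0.7989, r_target = 0.93: n' = 0.93(1 − 0.7989)/[0.7989(1 − 0.93)] = 3.3443
Total items = 3.3443 × 82 = 274.23, rounded up to 275.

275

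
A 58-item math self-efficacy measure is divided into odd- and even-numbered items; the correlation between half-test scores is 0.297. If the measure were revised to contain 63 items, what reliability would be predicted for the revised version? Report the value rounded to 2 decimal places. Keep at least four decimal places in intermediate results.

First correct the split-half correlation to full-test reliability: r_full = 2 × 0.297 / (1 + 0.297) ≈ 0.4580
Then adjust to 63 items: n = 63/58 = 1.0862
r_new = n·r_full / (1 + (n − 1)·r_full) = 0.4975 / 1.0395 ≈ 0.4786

0.48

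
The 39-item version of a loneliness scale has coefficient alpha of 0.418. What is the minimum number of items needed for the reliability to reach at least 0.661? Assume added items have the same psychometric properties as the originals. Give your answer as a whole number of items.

Spearman-Brown solved for the length factor n:
n = r*(1 − r) / [ r (1 − r*) ]
n = 0.661 × (1 − 0.418) / [ 0.418 × (1 − 0.661) ]
  = 0.384702 / 0.141702 = 2.7149
Items needed = n × 39 = 2.7149 × 39 ≈ 105.88 → round up to 106

106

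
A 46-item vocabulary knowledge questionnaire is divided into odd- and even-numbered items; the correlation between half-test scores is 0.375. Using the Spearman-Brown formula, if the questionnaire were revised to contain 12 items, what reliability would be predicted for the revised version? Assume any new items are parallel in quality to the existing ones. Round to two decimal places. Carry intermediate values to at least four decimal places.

First correct the split-half correlation to full-test reliability: r_full = 2 × 0.375 / (1 + 0.375) ≈ 0.5455
Length factor from 46 to 12 items: n = 12/46 = 0.2609
r_new = n·r_full / (1 + (n − 1)·r_full) = 0.1423 / 0.5968 ≈ 0.2384

0.24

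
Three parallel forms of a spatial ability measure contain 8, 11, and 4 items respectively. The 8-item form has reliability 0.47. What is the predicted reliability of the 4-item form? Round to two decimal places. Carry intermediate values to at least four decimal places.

0.31

The 11-item form is not needed; work directly from the 8-item form with n = 4/8 = 0.5000.
r_{4} = n·r / (1 + (n − 1)·r) = 0.2350 / 0.7650 ≈ 0.3072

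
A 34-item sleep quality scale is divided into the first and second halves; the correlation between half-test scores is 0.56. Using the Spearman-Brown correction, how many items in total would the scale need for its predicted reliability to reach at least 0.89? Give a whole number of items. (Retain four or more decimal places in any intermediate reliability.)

r_full = 2(0.56)/(1 + 0.56) = 0.7179
Solve Spearman-Brown for n: n = 0.89(1 − 0.7179) / [0.7179(1 − 0.89)] = 3.1793
Required items = 3.1793 × 34 = 108.10, so 109 items.

109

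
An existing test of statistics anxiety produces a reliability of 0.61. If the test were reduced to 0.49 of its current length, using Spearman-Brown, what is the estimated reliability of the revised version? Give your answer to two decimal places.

Apply the Spearman-Brown prophecy formula, r' = nr / [1 + (n − 1)r]:
r_new = 0.49·0.61 / [1 + (0.49 − 1)·0.61]
     = 0.2989 / 0.6889 = 0.4339

0.43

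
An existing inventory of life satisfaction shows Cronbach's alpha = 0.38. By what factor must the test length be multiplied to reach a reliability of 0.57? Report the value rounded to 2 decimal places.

n = 0.57 × (1 − 0.38) / [ 0.38 × (1 − 0.57) ]
  = 0.3534 / 0.1634 = 2.1628

2.16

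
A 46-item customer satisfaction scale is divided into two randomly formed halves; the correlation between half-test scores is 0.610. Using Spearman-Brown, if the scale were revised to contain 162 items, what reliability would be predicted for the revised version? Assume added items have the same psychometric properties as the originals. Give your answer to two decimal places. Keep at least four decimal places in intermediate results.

Spearman-Brown correction (n = 2): r_full = 2·0.610/(1 + 0.610) = 0.7578
Then adjust to 162 items: n = 162/46 = 3.5217
r_new = n·r_full / (1 + (n − 1)·r_full) = 2.6687 / 2.9109 ≈ 0.9168

0.92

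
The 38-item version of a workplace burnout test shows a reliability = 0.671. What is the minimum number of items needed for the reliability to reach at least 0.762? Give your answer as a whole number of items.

Rearranging the Spearman-Brown formula for n,
n = r*(1 − r) / [ r (1 − r*) ]
n = 0.762(1 − 0.671) / [0.671(1 − 0.762)]
  = 0.250698 / 0.159698 = 1.5698
Items needed = n × 38 = 1.5698 × 38 ≈ 59.65 → round up to 60

60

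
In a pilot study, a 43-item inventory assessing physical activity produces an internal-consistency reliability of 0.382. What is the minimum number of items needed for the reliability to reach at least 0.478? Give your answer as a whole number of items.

Spearman-Brown solved for the length factor n:
n = r_target (1 − r_old) / [ r_old (1 − r_target) ]
n = 0.478(1 − 0.382) / [0.382(1 − 0.478)]
n = 0.295404 / 0.199404 ≈ 1.4814
Items needed = n × 43 = 1.4814 × 43 ≈ 63.70 → round up to 64

64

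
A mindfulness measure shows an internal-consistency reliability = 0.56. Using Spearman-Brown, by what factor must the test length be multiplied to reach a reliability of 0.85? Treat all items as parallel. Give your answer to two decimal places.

4.45

Rearranging the Spearman-Brown formula for n,
n = r_target (1 − r_old) / [ r_old (1 − r_target) ]
n = [0.85 × 0.44] / [0.56 × 0.15]
  = 0.3740 / 0.0840 = 4.4524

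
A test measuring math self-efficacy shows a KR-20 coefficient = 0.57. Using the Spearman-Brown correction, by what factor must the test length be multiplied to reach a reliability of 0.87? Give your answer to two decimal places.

5.05

Rearranging the Spearman-Brown formula for n,
n = r*(1 − r) / [ r (1 − r*) ]
n = [0.87 × 0.43] / [0.57 × 0.13]
n = 0.3741 / 0.0741 ≈ 5.0486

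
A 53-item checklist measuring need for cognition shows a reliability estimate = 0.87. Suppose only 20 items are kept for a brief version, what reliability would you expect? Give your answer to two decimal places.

The new length is 20/53 = 0.3774 times the old.
By Spearman-Brown, r_new = n r / (1 + (n − 1) r).
r_new = 0.3774·0.87 / [1 + (0.3774 − 1)·0.87]
r_new = 0.3283 / 0.4583 ≈ 0.7163

0.72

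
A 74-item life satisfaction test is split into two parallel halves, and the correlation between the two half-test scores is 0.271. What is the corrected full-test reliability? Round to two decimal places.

The full test is twice the length of either half (n = 2).
r_full = 2r_hh / (1 + r_hh) = 2 × 0.271 / (1 + 0.271)
r_full = 0.5420 / 1.2710 ≈ 0.4264

0.43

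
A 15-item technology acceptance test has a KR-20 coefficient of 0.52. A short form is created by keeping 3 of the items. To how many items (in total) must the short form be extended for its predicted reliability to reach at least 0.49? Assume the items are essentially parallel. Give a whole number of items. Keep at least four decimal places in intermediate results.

14

First, r for the 3-item form: n = 3/15 = 0.2000, so r_3 = 0.2000·0.52/(1 + (0.2000 − 1)·0.52) = 0.1781
Length factor from the short form to reach 0.49: n' = 0.49(1 − 0.1781) / [0.1781(1 − 0.49)] ≈ 4.4338
Total items = 4.4338 × 3 = 13.30, rounded up to 14.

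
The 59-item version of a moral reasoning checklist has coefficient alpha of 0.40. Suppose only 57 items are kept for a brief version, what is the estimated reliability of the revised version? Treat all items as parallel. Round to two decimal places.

0.39

The new length is 57/59 = 0.9661 times the old.
By Spearman-Brown, r_new = n r / (1 + (n − 1) r).
r_new = (0.9661 × 0.40) / (1 + (0.9661 − 1) × 0.40)
r_new = 0.3864 / 0.9864 ≈ 0.3917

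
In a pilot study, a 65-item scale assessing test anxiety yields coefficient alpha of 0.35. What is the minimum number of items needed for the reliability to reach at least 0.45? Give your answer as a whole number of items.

Invert Spearman-Brown to solve for n:
n = r*(1 − r) / [ r (1 − r*) ]
n = [0.45 × 0.65] / [0.35 × 0.55]
n = 0.2925 / 0.1925 ≈ 1.5195
1.5195 × 65 = 98.77 → 99 items

99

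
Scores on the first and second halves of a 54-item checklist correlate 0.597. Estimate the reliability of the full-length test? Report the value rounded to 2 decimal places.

0.75

r_full = 2(0.597) / (1 + 0.597)
       = 1.1940 / 1.5970 = 0.7477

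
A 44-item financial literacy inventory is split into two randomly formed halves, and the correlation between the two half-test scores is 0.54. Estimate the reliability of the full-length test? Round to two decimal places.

r_full = 2r_hh / (1 + r_hh) = 2 × 0.54 / (1 + 0.54)
       = 1.0800 / 1.5400 = 0.7013

0.70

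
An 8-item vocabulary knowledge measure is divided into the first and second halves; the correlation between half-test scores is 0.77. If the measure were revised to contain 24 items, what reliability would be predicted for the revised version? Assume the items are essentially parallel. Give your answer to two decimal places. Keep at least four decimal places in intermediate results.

0.95

Spearman-Brown correction (n = 2): r_full = 2·0.77/(1 + 0.77) = 0.8701
Then adjust to 24 items: n = 24/8 = 3.0000
r_new = n·r_full / (1 + (n − 1)·r_full) = 2.6103 / 2.7402 ≈ 0.9526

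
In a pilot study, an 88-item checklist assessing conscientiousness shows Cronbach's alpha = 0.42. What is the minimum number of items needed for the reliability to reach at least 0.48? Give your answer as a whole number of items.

n = 0.48 × (1 − 0.42) / [ 0.42 × (1 − 0.48) ]
  = 0.2784 / 0.2184 = 1.2747
1.2747 × 88 = 112.17 → 113 items

113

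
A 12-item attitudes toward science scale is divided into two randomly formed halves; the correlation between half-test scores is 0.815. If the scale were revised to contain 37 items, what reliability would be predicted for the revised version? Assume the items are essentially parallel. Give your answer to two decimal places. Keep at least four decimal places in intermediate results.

0.96

Full-test reliability from the split-half r: r_full = 2(0.815)/(1 + 0.815) = 0.8981
Then adjust to 37 items: n = 37/12 = 3.0833
r_new = n·r_full / (1 + (n − 1)·r_full) = 2.7691 / 2.8710 ≈ 0.9645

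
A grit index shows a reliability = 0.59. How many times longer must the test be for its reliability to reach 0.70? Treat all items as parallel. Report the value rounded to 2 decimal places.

n = 0.70 × (1 − 0.59) / [ 0.59 × (1 − 0.70) ]
  = 0.2870 / 0.1770 = 1.6215

1.62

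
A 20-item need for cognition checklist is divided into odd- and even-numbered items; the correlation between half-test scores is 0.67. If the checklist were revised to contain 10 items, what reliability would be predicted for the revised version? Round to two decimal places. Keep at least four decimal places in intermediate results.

0.67

Full-test reliability from the split-half r: r_full = 2(0.67)/(1 + 0.67) = 0.8024
Then adjust to 10 items: n = 10/20 = 0.5000
r_new = n·r_full / (1 + (n − 1)·r_full) = 0.4012 / 0.5988 ≈ 0.6700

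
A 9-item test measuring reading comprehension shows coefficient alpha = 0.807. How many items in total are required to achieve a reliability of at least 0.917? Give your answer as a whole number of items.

24

n = 0.917 × (1 − 0.807) / [ 0.807 × (1 − 0.917) ]
  = 0.176981 / 0.066981 = 2.6423
Items needed = n × 9 = 2.6423 × 9 ≈ 23.78 → round up to 24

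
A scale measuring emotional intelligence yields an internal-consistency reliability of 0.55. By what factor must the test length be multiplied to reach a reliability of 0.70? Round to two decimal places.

n = 0.70(1 − 0.55) / [0.55(1 − 0.70)]
n = 0.3150 / 0.1650 ≈ 1.9091

1.91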